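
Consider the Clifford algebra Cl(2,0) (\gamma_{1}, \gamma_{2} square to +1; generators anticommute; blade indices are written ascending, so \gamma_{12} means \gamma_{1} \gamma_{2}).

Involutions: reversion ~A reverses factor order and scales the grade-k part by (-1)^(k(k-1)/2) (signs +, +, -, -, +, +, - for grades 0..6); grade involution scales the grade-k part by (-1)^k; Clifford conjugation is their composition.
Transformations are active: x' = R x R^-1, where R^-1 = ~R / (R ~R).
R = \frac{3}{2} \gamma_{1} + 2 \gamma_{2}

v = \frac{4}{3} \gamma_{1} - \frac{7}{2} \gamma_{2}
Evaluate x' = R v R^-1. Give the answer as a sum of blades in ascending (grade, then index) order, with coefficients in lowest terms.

~R = \frac{3}{2} \gamma_{1} + 2 \gamma_{2}, and R ~R = \frac{25}{4}, so R^-1 = ~R / (\frac{25}{4}).
R v = -5 - \frac{95}{12} \gamma_{12}
Answer: -\frac{56}{15} \gamma_{1} + \frac{3}{10} \gamma_{2}


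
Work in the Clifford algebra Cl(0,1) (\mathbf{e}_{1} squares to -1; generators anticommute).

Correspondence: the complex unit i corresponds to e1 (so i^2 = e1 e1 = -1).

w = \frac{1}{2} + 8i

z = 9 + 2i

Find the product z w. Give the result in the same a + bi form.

In blades: z = 9 + 2 e_{1}, w = \frac{1}{2} + 8 e_{1}.
Distribute z over w term by term (generator squares from the signature, products reordered to ascending indices): (9)*w = \frac{9}{2} + 72 e_{1}; (2 e_{1})*w = -16 + e_{1}.
Sum: -\frac{23}{2} + 73 e_{1}; translating back through the correspondence:
Answer: -\frac{23}{2} + 73i


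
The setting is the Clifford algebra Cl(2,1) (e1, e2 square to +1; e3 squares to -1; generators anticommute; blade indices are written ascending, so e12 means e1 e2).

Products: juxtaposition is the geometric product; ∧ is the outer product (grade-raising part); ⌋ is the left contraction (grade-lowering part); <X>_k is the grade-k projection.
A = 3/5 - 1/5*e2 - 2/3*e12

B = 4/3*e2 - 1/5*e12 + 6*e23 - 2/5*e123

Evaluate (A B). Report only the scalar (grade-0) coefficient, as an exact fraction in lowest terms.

step 1: -2/5 - 209/225*e1 + 4/5*e2 - 22/15*e3 - 3/25*e12 - 102/25*e13 + 18/5*e23 - 6/25*e123
Answer: -2/5


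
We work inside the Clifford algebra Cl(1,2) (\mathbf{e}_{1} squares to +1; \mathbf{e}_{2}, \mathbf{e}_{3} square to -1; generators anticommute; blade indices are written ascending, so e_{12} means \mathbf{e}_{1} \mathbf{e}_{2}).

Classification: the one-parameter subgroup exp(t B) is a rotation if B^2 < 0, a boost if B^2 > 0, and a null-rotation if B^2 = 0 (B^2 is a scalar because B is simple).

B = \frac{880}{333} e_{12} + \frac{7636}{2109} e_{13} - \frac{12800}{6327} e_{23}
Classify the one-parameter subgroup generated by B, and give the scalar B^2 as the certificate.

B^2 term by term: the squares give (\frac{880}{333})^2*(e_{12})^2 + (\frac{7636}{2109})^2*(e_{13})^2 + (-\frac{12800}{6327})^2*(e_{23})^2 = \frac{774400}{110889}*(+1) + \frac{58308496}{4447881}*(+1) + \frac{163840000}{40030929}*(-1) = 16 (each basis 2-blade squares to minus the product of its generators' squares); cross terms between blades sharing an index anticommute and cancel. So B^2 = 16.
Answer: boost, certificate B^2 = 16. Certificate logic: 16 is a conjugation-invariant scalar, so its sign fixes rotation versus boost versus null-rotation outright.


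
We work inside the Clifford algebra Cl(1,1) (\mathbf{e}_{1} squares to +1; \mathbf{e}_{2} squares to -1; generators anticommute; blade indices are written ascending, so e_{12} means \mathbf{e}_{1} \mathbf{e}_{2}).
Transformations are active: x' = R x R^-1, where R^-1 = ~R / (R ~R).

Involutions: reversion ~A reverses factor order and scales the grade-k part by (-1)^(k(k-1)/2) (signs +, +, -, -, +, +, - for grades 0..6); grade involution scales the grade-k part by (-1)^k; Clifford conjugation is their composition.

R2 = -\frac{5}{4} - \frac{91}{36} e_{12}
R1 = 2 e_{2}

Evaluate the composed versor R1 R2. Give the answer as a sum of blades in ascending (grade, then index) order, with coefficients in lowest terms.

Distribute over the terms of R1 (each basis-blade product reordered to ascending indices, repeated generators contracted through their squares):
(2 e_{2}) R2 = -\frac{91}{18} e_{1} - \frac{5}{2} e_{2}
Answer: -\frac{91}{18} e_{1} - \frac{5}{2} e_{2}


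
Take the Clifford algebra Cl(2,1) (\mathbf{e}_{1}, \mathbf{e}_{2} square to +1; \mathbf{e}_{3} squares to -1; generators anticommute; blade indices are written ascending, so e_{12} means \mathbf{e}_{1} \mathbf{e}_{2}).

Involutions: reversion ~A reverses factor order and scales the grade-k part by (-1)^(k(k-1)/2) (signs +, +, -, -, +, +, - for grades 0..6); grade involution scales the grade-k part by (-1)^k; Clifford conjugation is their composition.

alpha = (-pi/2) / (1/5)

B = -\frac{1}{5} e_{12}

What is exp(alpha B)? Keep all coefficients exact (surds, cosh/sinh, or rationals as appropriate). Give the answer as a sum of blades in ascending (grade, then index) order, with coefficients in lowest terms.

B^2 = (-\frac{1}{5})^2*(e_{12})^2 = \frac{1}{25}*(-1) = -\frac{1}{25} (a basis 2-blade squares to minus the product of its generators' squares).
B^2 = -\frac{1}{25} — the series telescopes trigonometrically here: l = \frac{1}{5}, alpha*l = - \frac{\pi}{2}, so exp(alpha B) = cos(- \frac{\pi}{2}) + (sin(- \frac{\pi}{2})/(\frac{1}{5}))*B = 0 + (-5)*B.
Answer: e_{12}


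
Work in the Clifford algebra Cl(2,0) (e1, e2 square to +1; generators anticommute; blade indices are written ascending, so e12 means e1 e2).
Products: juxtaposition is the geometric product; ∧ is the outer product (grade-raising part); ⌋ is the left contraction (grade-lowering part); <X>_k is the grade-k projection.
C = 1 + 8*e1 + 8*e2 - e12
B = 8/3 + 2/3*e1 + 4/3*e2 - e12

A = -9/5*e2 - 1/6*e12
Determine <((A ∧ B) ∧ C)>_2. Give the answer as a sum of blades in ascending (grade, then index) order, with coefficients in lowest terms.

step 1: -24/5*e2 + 34/45*e12
step 2: -24/5*e2 + 1762/45*e12
step 3: 1762/45*e12
Answer: 1762/45*e12


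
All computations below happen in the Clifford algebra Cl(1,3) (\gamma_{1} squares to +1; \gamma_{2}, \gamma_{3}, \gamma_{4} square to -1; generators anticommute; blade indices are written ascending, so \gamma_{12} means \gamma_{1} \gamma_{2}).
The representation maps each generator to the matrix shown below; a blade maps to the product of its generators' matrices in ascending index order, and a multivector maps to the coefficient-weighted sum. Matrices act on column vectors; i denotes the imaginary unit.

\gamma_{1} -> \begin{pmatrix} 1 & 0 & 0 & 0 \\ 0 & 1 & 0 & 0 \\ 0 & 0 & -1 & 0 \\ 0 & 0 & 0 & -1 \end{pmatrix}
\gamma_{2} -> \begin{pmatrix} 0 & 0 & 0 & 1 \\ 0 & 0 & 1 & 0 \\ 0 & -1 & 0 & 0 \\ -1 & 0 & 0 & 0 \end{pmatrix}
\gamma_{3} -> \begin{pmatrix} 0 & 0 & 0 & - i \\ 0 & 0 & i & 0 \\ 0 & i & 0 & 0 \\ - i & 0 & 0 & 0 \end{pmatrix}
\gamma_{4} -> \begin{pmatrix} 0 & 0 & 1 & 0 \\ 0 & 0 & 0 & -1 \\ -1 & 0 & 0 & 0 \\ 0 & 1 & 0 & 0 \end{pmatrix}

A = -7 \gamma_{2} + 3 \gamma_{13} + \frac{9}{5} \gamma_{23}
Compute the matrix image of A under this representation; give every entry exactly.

Bivector images (products of the table entries): rho(\gamma_{13}) = rho(\gamma_{1})rho(\gamma_{3}) = \begin{pmatrix} 0 & 0 & 0 & - i \\ 0 & 0 & i & 0 \\ 0 & - i & 0 & 0 \\ i & 0 & 0 & 0 \end{pmatrix}; rho(\gamma_{23}) = rho(\gamma_{2})rho(\gamma_{3}) = \begin{pmatrix} - i & 0 & 0 & 0 \\ 0 & i & 0 & 0 \\ 0 & 0 & - i & 0 \\ 0 & 0 & 0 & i \end{pmatrix}.
M = (-7)*rho(\gamma_{2}) + (3)*rho(\gamma_{13}) + (\frac{9}{5})*rho(\gamma_{23}), summed entrywise:
Answer: \begin{pmatrix} - \frac{9 i}{5} & 0 & 0 & -7 - 3 i \\ 0 & \frac{9 i}{5} & -7 + 3 i & 0 \\ 0 & 7 - 3 i & - \frac{9 i}{5} & 0 \\ 7 + 3 i & 0 & 0 & \frac{9 i}{5} \end{pmatrix}


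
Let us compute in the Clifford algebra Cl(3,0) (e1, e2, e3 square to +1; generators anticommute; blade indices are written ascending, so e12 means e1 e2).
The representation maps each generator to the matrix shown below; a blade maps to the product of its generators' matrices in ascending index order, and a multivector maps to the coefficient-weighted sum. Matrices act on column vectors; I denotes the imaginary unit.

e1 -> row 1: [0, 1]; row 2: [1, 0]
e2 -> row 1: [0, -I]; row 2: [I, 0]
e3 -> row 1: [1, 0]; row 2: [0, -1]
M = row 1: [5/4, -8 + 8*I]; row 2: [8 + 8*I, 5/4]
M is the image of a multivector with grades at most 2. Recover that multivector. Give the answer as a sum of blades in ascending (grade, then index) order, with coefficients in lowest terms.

Method: 1, rho(e1), rho(e2), rho(e3) form a trace-orthogonal basis of the 2x2 complex matrices (tr(X Y) = 2 if X = Y, else 0), so M = m0*1 + m1*rho(e1) + m2*rho(e2) + m3*rho(e3) with m0 = tr(M)/2 = 5/4, m1 = tr(M rho(e1))/2 = 8*I, m2 = tr(M rho(e2))/2 = -8*I, m3 = tr(M rho(e3))/2 = 0.
Multiplying table entries, the bivector images are rho(e12) = I*rho(e3), rho(e13) = -I*rho(e2), rho(e23) = I*rho(e1); with real blade coefficients the real parts of m0..m3 are the coefficients of 1, e1, e2, e3 and the imaginary parts give the bivectors (e23: Im m1, e13: -Im m2, e12: Im m3).
Answer: 5/4 + 8*e13 + 8*e23


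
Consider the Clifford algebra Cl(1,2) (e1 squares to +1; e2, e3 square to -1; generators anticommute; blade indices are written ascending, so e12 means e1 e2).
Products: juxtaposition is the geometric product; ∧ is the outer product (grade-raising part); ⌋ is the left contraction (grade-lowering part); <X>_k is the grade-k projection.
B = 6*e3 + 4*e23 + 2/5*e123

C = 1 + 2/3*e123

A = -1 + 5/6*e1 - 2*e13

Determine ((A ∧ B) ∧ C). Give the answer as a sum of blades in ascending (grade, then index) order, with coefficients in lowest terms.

step 1: -6*e3 + 5*e13 - 4*e23 + 44/15*e123
step 2: -6*e3 + 5*e13 - 4*e23 + 44/15*e123
Answer: -6*e3 + 5*e13 - 4*e23 + 44/15*e123


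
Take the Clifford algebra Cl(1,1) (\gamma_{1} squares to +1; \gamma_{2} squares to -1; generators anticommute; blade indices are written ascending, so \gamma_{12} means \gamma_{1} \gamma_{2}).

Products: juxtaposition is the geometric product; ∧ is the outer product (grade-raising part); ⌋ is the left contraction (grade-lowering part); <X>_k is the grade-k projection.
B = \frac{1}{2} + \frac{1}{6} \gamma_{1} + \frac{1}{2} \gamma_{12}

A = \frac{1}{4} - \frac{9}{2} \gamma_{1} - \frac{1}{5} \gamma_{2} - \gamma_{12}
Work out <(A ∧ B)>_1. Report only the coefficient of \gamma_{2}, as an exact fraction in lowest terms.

step 1: \frac{1}{8} - \frac{53}{24} \gamma_{1} - \frac{1}{10} \gamma_{2} - \frac{41}{120} \gamma_{12}
step 2: -\frac{53}{24} \gamma_{1} - \frac{1}{10} \gamma_{2}
Answer: -\frac{1}{10}


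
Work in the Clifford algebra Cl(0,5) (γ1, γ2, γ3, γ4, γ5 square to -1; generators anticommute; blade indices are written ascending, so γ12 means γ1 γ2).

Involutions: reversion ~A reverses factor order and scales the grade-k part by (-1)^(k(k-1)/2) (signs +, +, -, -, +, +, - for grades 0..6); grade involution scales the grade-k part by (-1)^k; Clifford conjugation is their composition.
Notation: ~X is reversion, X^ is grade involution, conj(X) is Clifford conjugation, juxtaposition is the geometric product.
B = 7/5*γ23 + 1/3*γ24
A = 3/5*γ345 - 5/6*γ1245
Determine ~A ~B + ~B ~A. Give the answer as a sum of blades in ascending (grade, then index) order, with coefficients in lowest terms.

first term: -5/18*γ15 - 1/5*γ235 + 21/25*γ245 - 7/6*γ1345
second term: -5/18*γ15 + 1/5*γ235 - 21/25*γ245 + 7/6*γ1345
Answer: -5/9*γ15


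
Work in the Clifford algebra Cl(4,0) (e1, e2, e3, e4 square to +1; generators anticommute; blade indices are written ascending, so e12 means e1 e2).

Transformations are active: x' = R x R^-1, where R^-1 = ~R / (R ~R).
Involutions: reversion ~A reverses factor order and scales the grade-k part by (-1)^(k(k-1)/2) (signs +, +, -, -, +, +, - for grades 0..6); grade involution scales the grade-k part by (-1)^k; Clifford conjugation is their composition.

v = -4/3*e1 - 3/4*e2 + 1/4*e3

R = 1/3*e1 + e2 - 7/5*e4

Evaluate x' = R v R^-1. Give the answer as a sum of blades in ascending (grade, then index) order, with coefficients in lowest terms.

~R = 1/3*e1 + e2 - 7/5*e4, and R ~R = 691/225, so R^-1 = ~R / (691/225).
R v = -43/36 + 13/12*e12 + 1/12*e13 - 28/15*e14 + 1/4*e23 - 21/20*e24 + 7/20*e34
Answer: 4453/4146*e1 - 77/2764*e2 - 1/4*e3 + 1505/1382*e4


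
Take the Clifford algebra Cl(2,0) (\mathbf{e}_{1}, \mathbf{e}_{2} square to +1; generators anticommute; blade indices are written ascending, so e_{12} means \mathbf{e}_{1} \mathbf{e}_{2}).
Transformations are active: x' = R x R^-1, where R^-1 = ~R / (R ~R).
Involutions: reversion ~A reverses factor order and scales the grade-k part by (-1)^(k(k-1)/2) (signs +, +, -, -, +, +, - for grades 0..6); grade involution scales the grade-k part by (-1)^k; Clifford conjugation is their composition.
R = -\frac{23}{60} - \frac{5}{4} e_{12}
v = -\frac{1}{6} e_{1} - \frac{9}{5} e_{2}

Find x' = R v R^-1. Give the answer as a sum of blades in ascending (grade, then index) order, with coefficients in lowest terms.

~R = -\frac{23}{60} + \frac{5}{4} e_{12}, and R ~R = \frac{3077}{1800}, so R^-1 = ~R / (\frac{3077}{1800}).
R v = \frac{833}{360} e_{1} + \frac{289}{600} e_{2}
Answer: -\frac{473}{543} e_{1} + \frac{2867}{1810} e_{2}


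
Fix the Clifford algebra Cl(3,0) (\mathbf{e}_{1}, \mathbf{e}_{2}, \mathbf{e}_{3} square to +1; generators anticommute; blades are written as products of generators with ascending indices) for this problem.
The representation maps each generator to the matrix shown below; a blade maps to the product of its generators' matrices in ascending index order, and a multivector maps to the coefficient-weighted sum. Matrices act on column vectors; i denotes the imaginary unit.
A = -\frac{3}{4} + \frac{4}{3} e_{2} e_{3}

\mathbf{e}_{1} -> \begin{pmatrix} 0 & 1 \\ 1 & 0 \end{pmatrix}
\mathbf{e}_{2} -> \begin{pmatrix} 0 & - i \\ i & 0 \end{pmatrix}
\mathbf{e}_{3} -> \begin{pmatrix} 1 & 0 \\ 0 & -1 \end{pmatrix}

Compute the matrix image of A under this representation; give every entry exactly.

Bivector images (products of the table entries): rho(e_{2} e_{3}) = rho(\mathbf{e}_{2})rho(\mathbf{e}_{3}) = \begin{pmatrix} 0 & i \\ i & 0 \end{pmatrix}.
M = (-\frac{3}{4})*1 + (\frac{4}{3})*rho(e_{2} e_{3}), summed entrywise (1 is the identity matrix):
Answer: \begin{pmatrix} - \frac{3}{4} & \frac{4 i}{3} \\ \frac{4 i}{3} & - \frac{3}{4} \end{pmatrix}


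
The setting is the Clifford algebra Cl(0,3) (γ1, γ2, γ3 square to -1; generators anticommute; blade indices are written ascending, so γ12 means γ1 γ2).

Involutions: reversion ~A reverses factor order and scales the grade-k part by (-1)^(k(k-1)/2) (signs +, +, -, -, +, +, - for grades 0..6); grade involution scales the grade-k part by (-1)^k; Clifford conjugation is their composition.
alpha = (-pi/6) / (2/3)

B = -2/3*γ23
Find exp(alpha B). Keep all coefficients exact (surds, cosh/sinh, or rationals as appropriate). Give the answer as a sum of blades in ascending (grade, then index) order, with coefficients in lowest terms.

B^2 = (-2/3)^2*(γ23)^2 = 4/9*(-1) = -4/9 (a basis 2-blade squares to minus the product of its generators' squares).
B^2 = -4/9 — B^2 < 0, so the exponential closes trigonometrically: l = 2/3, alpha*l = -pi/6, so exp(alpha B) = cos(-pi/6) + (sin(-pi/6)/(2/3))*B = sqrt(3)/2 + (-3/4)*B.
Answer: sqrt(3)/2 + 1/2*γ23


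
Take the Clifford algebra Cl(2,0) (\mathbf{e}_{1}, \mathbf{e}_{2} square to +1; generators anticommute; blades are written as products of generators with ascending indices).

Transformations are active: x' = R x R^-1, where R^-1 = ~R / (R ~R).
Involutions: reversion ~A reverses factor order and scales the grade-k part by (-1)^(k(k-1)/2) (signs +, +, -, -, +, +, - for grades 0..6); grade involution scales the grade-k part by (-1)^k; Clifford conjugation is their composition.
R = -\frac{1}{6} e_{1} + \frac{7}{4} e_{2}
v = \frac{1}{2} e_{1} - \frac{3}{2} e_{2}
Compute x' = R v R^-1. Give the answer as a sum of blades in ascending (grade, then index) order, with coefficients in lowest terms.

~R = -\frac{1}{6} e_{1} + \frac{7}{4} e_{2}, and R ~R = \frac{445}{144}, so R^-1 = ~R / (\frac{445}{144}).
R v = -\frac{65}{24} - \frac{5}{8} e_{1} e_{2}
Answer: -\frac{37}{178} e_{1} - \frac{279}{178} e_{2}


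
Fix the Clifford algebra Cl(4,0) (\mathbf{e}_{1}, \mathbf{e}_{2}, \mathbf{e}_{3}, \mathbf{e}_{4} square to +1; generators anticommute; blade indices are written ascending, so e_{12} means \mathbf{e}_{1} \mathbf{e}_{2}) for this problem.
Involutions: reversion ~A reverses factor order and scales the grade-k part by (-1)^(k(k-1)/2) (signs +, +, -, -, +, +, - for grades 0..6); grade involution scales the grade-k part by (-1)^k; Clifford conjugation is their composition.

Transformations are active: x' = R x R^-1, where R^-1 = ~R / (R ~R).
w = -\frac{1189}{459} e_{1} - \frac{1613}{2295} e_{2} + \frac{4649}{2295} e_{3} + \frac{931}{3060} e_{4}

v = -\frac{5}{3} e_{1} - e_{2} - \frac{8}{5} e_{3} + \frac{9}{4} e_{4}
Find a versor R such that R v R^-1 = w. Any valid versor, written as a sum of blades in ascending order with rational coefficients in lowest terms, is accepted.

The midline construction: v and w both square to \frac{41041}{3600}, so reflecting in their sum -\frac{1954}{459} e_{1} - \frac{3908}{2295} e_{2} + \frac{977}{2295} e_{3} + \frac{1954}{765} e_{4} exchanges them.
Answer: -\frac{1954}{459} e_{1} - \frac{3908}{2295} e_{2} + \frac{977}{2295} e_{3} + \frac{1954}{765} e_{4}


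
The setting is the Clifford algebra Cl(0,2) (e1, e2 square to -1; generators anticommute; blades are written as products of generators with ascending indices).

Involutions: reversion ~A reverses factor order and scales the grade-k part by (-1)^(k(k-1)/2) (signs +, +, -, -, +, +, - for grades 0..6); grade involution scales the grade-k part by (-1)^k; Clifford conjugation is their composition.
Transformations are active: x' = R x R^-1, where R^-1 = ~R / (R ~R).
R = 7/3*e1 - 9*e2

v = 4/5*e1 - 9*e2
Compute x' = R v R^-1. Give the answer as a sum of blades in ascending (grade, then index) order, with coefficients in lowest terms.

~R = 7/3*e1 - 9*e2, and R ~R = -778/9, so R^-1 = ~R / (-778/9).
R v = -1243/15 - 69/5*e1 e2
Answer: 1429/389*e1 - 16056/1945*e2


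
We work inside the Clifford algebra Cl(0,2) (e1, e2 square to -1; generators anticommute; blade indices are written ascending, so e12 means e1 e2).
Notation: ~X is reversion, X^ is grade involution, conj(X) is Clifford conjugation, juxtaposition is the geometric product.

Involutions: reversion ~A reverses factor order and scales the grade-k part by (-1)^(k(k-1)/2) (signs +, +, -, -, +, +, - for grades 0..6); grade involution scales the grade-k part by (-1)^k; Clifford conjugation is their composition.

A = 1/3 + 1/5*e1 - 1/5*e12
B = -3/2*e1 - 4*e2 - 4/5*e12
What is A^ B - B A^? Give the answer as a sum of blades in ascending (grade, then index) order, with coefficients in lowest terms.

first term: -23/50 - 13/10*e1 - 179/150*e2 + 8/15*e12
second term: -23/50 + 3/10*e1 - 221/150*e2 - 16/15*e12
Answer: -8/5*e1 + 7/25*e2 + 8/5*e12


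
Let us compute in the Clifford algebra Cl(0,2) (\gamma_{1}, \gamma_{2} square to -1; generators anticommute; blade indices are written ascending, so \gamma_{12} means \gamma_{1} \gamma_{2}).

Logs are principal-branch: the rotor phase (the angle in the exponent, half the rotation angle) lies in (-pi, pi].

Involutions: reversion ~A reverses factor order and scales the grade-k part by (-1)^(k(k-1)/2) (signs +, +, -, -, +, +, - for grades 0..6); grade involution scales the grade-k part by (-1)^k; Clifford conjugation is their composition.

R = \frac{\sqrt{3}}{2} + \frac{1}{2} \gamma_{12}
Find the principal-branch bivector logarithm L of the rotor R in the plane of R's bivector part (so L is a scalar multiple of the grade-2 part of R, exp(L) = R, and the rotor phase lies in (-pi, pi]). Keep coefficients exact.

The scalar part of R is \frac{\sqrt{3}}{2}, and that scalar determines the rotor phase on the principal branch; recovering the unit plane as bivector-part over sine of the phase gives L = phase * plane.
Concretely: cos(phase) = \frac{\sqrt{3}}{2} gives phase = ±\frac{\pi}{6}, and since phase/sin(phase) is even the sign is immaterial: L = (phase/sin(phase)) * <R>_2 = (\frac{\pi}{3}) * <R>_2.
Answer: \frac{\pi}{6} \gamma_{12}


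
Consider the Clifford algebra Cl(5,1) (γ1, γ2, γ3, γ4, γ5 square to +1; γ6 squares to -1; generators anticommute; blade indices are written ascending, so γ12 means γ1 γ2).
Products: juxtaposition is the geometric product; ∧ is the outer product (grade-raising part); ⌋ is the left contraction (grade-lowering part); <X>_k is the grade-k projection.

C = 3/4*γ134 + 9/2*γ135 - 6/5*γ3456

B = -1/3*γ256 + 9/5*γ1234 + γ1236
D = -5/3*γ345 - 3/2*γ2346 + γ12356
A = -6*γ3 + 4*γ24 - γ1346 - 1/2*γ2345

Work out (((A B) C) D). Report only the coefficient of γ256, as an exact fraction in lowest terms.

step 1: 36/5*γ13 - 9/10*γ15 + γ24 + 9/5*γ26 - 54/5*γ124 - 6*γ126 - 1/6*γ346 + 4/3*γ456 + 4*γ1346 + 1/2*γ1456 - 2*γ2356 - 1/3*γ12345
step 2: -49/20*γ3 - 27/5*γ4 - 163/5*γ5 + 3*γ6 + 3/5*γ13 + 24/5*γ15 - 1/8*γ16 + 81/10*γ23 + 9/10*γ24 + 1/4*γ25 - 3/4*γ123 + 43/5*γ126 + 27/40*γ345 - 9/4*γ346 + 3/8*γ356 + 18*γ456 - 123/25*γ1346 + γ1356 - 939/100*γ1456 + 1161/25*γ2345 - 9/2*γ2346 - 129/5*γ2356 + 27/10*γ12345 + 27/20*γ12346 - 243/50*γ12356 - 3/2*γ12456
step 3: -153/200 + 1113/40*γ1 + 3001/40*γ2 - 501/200*γ12 + 317/6*γ34 - 2/5*γ35 - 627/20*γ36 + 1243/30*γ45 + 403/40*γ46 - 1629/25*γ56 - 209/10*γ134 - 9/4*γ135 + 159/10*γ136 + 1079/100*γ145 - 27539/600*γ146 - 79/20*γ156 + 671/150*γ234 + 229/8*γ235 + 33/10*γ236 - 7593/400*γ245 - 1867/40*γ246 + 567/80*γ256 - 285/16*γ1234 - 3417/200*γ1235 + 351/10*γ1236 - 5/2*γ1245 - 261/40*γ1246 - 47/10*γ1256 + 43/8*γ3456 + 83/120*γ13456 - 489/10*γ23456 + 404/15*γ123456
Answer: 567/80


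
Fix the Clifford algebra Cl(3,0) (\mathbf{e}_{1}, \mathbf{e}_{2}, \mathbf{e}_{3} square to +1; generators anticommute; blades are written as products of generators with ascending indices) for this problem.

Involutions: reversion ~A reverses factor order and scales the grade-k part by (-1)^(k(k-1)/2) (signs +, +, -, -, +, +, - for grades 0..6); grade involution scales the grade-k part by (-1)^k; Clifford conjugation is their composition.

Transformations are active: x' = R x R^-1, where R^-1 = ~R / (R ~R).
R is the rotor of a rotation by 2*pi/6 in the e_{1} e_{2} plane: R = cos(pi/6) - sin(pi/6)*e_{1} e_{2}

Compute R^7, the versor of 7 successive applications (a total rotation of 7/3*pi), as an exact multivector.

The rotor phase is half the rotation angle and phases add under composition, so 7 steps in the e_{1} e_{2} plane accumulate phase 7*(pi/6) = \frac{7 \pi}{6}: R^7 = cos(\frac{7 \pi}{6}) - sin(\frac{7 \pi}{6})*e_{1} e_{2}.
cos(\frac{7 \pi}{6}) = - \frac{\sqrt{3}}{2} and sin(\frac{7 \pi}{6}) = - \frac{1}{2}, so R^7 = - \frac{\sqrt{3}}{2} + \frac{1}{2} e_{1} e_{2}. The net rotation is 1/3*pi (after discarding 1 full turn, each of which contributes a factor -1 to the rotor); the rotor keeps the half-angle phase exactly.
Answer: - \frac{\sqrt{3}}{2} + \frac{1}{2} e_{1} e_{2}


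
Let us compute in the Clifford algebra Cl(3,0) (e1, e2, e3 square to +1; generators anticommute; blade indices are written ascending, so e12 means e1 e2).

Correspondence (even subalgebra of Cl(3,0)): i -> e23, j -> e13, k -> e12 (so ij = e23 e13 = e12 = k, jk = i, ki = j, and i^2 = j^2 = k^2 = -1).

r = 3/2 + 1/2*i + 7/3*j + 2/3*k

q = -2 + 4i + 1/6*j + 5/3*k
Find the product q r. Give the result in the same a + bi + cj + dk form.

In blades: q = -2 + 5/3*e12 + 1/6*e13 + 4*e23, r = 3/2 + 2/3*e12 + 7/3*e13 + 1/2*e23.
Distribute q over r term by term (generator squares from the signature, products reordered to ascending indices): (-2)*r = -3 - 4/3*e12 - 14/3*e13 - e23; (5/3*e12)*r = -10/9 + 5/2*e12 + 5/6*e13 - 35/9*e23; (1/6*e13)*r = -7/18 - 1/12*e12 + 1/4*e13 + 1/9*e23; (4*e23)*r = -2 + 28/3*e12 - 8/3*e13 + 6*e23.
Sum: -13/2 + 125/12*e12 - 25/4*e13 + 11/9*e23; translating back through the correspondence:
Answer: -13/2 + 11/9*i - 25/4*j + 125/12*k


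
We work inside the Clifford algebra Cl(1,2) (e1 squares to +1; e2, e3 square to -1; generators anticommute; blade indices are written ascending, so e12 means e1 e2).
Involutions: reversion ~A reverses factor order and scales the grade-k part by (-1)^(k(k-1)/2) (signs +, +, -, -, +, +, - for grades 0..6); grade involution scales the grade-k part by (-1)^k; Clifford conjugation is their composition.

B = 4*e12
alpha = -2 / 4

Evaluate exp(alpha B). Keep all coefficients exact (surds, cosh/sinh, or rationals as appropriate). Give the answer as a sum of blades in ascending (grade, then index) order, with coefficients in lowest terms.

B^2 = (4)^2*(e12)^2 = 16*(+1) = 16 (a basis 2-blade squares to minus the product of its generators' squares).
B^2 = 16 — a positive square means the series sums to a boost: l = 4, alpha*l = -2, so exp(alpha B) = cosh(-2) + (sinh(-2)/4)*B = cosh(2) + (-sinh(2)/4)*B.
Answer: cosh(2) - sinh(2)*e12


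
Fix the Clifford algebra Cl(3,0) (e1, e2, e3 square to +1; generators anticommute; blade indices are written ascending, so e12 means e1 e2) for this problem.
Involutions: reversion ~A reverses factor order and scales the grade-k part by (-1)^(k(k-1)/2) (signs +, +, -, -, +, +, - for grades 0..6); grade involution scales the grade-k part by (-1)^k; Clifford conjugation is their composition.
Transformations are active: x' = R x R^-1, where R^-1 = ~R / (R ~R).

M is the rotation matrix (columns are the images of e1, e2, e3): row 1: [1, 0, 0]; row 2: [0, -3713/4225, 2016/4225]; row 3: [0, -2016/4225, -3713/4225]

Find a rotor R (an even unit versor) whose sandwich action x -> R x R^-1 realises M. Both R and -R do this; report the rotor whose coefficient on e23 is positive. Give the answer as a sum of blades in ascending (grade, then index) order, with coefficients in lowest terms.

Method: write R = a + b12*e12 + b13*e13 + b23*e23 with a^2 + b12^2 + b13^2 + b23^2 = 1 (so R^-1 = ~R). Expanding the columns R e_j ~R gives tr M = 4a^2 - 1 and, from the antisymmetric part, M21 - M12 = -4a*b12, M13 - M31 = 4a*b13, M32 - M23 = -4a*b23.
Here tr M = -3201/4225, so a^2 = (1 + tr M)/4 = 256/4225 and a = ±16/65. Taking a = 16/65: M21 - M12 = 0, M13 - M31 = 0, M32 - M23 = -4032/4225, giving b12 = 0, b13 = 0, b23 = 63/65, i.e. R = 16/65 + 63/65*e23.
Its e23 coefficient is already positive.
Answer: 16/65 + 63/65*e23. Recall the cover is two-to-one: with M of trace -3201/4225, both preimages act alike, and the stated e23 sign chooses the sheet.


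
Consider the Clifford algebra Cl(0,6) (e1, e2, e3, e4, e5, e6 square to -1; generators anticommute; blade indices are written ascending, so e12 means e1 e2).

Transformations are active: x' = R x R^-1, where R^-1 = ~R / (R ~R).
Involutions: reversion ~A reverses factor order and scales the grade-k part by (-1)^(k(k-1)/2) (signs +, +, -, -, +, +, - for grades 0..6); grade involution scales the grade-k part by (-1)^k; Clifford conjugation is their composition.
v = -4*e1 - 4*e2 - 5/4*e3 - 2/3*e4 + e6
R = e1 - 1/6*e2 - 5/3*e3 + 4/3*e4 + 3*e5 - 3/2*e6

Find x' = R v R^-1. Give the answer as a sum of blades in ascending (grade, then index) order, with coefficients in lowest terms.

~R = e1 - 1/6*e2 - 5/3*e3 + 4/3*e4 + 3*e5 - 3/2*e6, and R ~R = -101/6, so R^-1 = ~R / (-101/6).
R v = 131/36 - 14/3*e12 - 95/12*e13 + 14/3*e14 + 12*e15 - 5*e16 - 155/24*e23 + 49/9*e24 + 12*e25 - 37/6*e26 + 25/9*e34 + 15/4*e35 - 85/24*e36 + 2*e45 + 1/3*e46 + 3*e56
Answer: 1081/303*e1 + 7403/1818*e2 + 7165/3636*e3 + 82/909*e4 - 131/101*e5 - 71/202*e6


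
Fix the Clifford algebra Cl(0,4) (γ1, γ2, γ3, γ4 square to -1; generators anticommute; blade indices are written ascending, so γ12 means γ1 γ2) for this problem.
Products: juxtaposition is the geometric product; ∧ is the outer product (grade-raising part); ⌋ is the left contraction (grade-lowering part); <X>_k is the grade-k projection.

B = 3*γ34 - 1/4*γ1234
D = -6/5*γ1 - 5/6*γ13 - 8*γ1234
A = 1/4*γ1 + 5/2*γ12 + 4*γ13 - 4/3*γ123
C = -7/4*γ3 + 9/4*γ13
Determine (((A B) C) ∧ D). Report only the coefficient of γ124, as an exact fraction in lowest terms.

step 1: 1/3*γ4 - 12*γ14 - γ24 + 5/8*γ34 + 4*γ124 + 3/4*γ134 + 1/16*γ234 + 15/2*γ1234
step 2: -89/32*γ4 + 3/32*γ14 + 1073/64*γ24 + 331/12*γ34 - 849/64*γ124 - 81/4*γ134 + 29/4*γ234 + 37/4*γ1234
step 3: -267/80*γ14 - 3219/160*γ124 - 29551/960*γ134 + 43529/1920*γ1234
Answer: -3219/160


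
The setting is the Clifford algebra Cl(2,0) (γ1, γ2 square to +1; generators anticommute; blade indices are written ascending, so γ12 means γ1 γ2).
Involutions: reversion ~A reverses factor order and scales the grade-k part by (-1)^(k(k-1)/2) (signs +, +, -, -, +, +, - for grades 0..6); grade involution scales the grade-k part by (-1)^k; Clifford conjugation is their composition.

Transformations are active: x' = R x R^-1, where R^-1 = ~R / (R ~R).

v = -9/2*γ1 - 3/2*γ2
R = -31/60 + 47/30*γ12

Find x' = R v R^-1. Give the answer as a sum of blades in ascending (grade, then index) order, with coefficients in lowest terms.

~R = -31/60 - 47/30*γ12, and R ~R = 9797/3600, so R^-1 = ~R / (9797/3600).
R v = -1/40*γ1 + 313/40*γ2
Answer: 88359/19594*γ1 - 28827/19594*γ2


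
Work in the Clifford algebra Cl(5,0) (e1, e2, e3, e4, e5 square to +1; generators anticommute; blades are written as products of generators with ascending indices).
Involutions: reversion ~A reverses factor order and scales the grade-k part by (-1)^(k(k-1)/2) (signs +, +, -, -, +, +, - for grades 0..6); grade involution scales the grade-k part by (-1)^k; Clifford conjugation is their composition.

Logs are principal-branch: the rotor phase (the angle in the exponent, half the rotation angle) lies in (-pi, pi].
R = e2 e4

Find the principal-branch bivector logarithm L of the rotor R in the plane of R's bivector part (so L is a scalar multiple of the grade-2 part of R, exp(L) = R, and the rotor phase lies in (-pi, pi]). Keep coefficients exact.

The scalar part of R is 0, so the principal-branch rotor phase is pinned; divide the bivector part by its sine to get the unit plane — L is the phase times that plane.
Concretely: cos(phase) = 0 gives phase = ±pi/2, and since phase/sin(phase) is even the sign is immaterial: L = (phase/sin(phase)) * <R>_2 = (pi/2) * <R>_2.
Answer: pi/2*e2 e4


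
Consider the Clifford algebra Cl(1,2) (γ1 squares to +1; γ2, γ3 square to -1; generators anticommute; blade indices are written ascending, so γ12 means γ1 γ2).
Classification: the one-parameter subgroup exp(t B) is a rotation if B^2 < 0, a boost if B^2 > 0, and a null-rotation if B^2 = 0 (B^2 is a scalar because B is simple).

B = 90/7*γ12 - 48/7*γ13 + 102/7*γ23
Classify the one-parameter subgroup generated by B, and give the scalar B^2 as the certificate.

B^2 term by term: the squares give (90/7)^2*(γ12)^2 + (-48/7)^2*(γ13)^2 + (102/7)^2*(γ23)^2 = 8100/49*(+1) + 2304/49*(+1) + 10404/49*(-1) = 0 (each basis 2-blade squares to minus the product of its generators' squares); cross terms between blades sharing an index anticommute and cancel. So B^2 = 0.
Answer: null-rotation, certificate B^2 = 0. One invariant decides it: the square 0 survives every conjugation, and its sign is exactly the classification.


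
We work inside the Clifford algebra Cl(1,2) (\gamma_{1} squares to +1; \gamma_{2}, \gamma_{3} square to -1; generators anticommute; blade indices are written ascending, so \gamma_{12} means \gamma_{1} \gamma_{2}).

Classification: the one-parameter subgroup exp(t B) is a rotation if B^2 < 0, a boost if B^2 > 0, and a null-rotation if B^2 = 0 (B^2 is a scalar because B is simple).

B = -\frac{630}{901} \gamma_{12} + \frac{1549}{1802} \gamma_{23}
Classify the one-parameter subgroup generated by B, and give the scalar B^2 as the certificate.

B^2 term by term: the squares give (-\frac{630}{901})^2*(\gamma_{12})^2 + (\frac{1549}{1802})^2*(\gamma_{23})^2 = \frac{396900}{811801}*(+1) + \frac{2399401}{3247204}*(-1) = -\frac{1}{4} (each basis 2-blade squares to minus the product of its generators' squares); cross terms between blades sharing an index anticommute and cancel. So B^2 = -\frac{1}{4}.
Answer: rotation, certificate B^2 = -\frac{1}{4}. The class reads off the invariant scalar -\frac{1}{4} directly.


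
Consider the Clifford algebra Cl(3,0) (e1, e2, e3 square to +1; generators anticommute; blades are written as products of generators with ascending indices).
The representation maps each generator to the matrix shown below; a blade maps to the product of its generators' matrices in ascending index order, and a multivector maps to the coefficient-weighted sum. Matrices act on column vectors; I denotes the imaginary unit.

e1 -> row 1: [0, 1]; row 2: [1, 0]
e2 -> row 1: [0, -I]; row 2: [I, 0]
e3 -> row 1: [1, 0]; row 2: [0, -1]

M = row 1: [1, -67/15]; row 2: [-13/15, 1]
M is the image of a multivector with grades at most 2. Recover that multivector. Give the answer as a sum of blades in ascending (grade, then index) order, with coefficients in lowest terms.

Method: 1, rho(e1), rho(e2), rho(e3) form a trace-orthogonal basis of the 2x2 complex matrices (tr(X Y) = 2 if X = Y, else 0), so M = m0*1 + m1*rho(e1) + m2*rho(e2) + m3*rho(e3) with m0 = tr(M)/2 = 1, m1 = tr(M rho(e1))/2 = -8/3, m2 = tr(M rho(e2))/2 = -9*I/5, m3 = tr(M rho(e3))/2 = 0.
Multiplying table entries, the bivector images are rho(e1 e2) = I*rho(e3), rho(e1 e3) = -I*rho(e2), rho(e2 e3) = I*rho(e1); with real blade coefficients the real parts of m0..m3 are the coefficients of 1, e1, e2, e3 and the imaginary parts give the bivectors (e2 e3: Im m1, e1 e3: -Im m2, e1 e2: Im m3).
Answer: 1 - 8/3*e1 + 9/5*e1 e3


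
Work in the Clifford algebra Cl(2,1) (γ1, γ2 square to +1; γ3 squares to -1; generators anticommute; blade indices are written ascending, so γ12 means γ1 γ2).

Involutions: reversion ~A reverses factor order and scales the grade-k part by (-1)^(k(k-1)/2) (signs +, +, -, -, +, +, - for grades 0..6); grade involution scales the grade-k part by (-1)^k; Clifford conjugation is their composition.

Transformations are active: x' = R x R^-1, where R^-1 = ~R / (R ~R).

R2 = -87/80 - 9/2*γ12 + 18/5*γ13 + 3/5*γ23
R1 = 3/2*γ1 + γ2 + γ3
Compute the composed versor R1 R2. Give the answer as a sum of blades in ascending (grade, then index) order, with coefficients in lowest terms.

Distribute over the terms of R1 (each basis-blade product reordered to ascending indices, repeated generators contracted through their squares):
(3/2*γ1) R2 = -261/160*γ1 - 27/4*γ2 + 27/5*γ3 + 9/10*γ123
(γ2) R2 = 9/2*γ1 - 87/80*γ2 + 3/5*γ3 - 18/5*γ123
(γ3) R2 = 18/5*γ1 + 3/5*γ2 - 87/80*γ3 - 9/2*γ123
Summing the partial products and collecting blades:
Answer: 207/32*γ1 - 579/80*γ2 + 393/80*γ3 - 36/5*γ123


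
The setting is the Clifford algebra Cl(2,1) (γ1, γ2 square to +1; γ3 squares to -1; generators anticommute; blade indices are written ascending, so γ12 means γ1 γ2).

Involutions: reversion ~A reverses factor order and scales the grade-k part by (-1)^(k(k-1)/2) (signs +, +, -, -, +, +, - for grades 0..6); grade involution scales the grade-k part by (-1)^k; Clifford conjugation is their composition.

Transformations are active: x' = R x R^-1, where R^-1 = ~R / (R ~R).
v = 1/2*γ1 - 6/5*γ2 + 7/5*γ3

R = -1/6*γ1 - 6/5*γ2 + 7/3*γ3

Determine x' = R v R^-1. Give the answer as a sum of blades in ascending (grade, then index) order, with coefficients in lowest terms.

~R = -1/6*γ1 - 6/5*γ2 + 7/3*γ3, and R ~R = -1193/300, so R^-1 = ~R / (-1193/300).
R v = -191/100 + 4/5*γ12 - 7/5*γ13 + 28/25*γ23
Answer: -1575/2386*γ1 + 282/5965*γ2 + 5019/5965*γ3


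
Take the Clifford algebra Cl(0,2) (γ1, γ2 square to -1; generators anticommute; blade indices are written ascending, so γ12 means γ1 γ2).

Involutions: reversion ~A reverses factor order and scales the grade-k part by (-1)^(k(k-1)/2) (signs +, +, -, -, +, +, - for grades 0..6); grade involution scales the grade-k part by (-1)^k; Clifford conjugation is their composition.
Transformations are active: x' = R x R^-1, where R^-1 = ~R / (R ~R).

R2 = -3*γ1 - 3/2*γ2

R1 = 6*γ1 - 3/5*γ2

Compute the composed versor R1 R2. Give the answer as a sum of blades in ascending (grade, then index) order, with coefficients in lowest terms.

Distribute over the terms of R1 (each basis-blade product reordered to ascending indices, repeated generators contracted through their squares):
(6*γ1) R2 = 18 - 9*γ12
(-3/5*γ2) R2 = -9/10 - 9/5*γ12
Summing the partial products and collecting blades:
Answer: 171/10 - 54/5*γ12


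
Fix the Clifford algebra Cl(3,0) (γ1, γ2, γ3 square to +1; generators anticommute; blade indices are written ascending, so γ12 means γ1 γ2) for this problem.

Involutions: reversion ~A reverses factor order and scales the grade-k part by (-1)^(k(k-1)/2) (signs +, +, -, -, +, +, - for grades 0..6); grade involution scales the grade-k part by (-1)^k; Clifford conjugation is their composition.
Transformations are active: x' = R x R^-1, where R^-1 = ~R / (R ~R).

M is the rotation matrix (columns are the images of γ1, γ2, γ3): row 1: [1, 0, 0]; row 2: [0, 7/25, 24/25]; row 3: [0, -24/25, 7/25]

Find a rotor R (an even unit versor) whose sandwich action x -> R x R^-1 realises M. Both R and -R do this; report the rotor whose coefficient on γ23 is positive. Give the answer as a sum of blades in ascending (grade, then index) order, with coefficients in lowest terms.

Method: write R = a + b12*γ12 + b13*γ13 + b23*γ23 with a^2 + b12^2 + b13^2 + b23^2 = 1 (so R^-1 = ~R). Expanding the columns R e_j ~R gives tr M = 4a^2 - 1 and, from the antisymmetric part, M21 - M12 = -4a*b12, M13 - M31 = 4a*b13, M32 - M23 = -4a*b23.
Here tr M = 39/25, so a^2 = (1 + tr M)/4 = 16/25 and a = ±4/5. Taking a = 4/5: M21 - M12 = 0, M13 - M31 = 0, M32 - M23 = -48/25, giving b12 = 0, b13 = 0, b23 = 3/5, i.e. R = 4/5 + 3/5*γ23.
Its γ23 coefficient is already positive.
Answer: 4/5 + 3/5*γ23. Key observation: the double cover Spin(3) -> SO(3) sends R and -R to the same matrix (trace 39/25 here), so the stated sign of the γ23 coefficient is what selects one sheet.


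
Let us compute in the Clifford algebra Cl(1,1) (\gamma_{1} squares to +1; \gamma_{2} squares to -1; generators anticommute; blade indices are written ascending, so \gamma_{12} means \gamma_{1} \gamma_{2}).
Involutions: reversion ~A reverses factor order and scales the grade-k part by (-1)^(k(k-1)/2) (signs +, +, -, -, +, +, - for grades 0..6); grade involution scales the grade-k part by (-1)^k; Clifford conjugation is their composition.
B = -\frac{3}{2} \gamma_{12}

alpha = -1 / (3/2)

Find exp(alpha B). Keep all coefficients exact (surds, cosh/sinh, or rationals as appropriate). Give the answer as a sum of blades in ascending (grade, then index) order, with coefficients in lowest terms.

B^2 = (-\frac{3}{2})^2*(\gamma_{12})^2 = \frac{9}{4}*(+1) = \frac{9}{4} (a basis 2-blade squares to minus the product of its generators' squares).
B^2 = \frac{9}{4} — hyperbolic case — the even/odd split gives cosh and sinh: l = \frac{3}{2}, alpha*l = -1, so exp(alpha B) = cosh(-1) + (sinh(-1)/(\frac{3}{2}))*B = \cosh{\left(1 \right)} + (- \frac{2 \sinh{\left(1 \right)}}{3})*B.
Answer: \cosh{\left(1 \right)} + \sinh{\left(1 \right)} \gamma_{12}


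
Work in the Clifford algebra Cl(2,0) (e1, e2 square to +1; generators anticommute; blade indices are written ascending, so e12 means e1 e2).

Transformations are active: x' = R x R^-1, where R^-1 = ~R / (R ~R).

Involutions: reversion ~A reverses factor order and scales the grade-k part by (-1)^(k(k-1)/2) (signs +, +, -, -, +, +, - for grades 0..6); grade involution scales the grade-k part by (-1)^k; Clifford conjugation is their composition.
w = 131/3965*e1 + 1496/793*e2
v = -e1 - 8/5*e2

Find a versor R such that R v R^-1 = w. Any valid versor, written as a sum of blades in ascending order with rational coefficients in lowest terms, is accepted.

Why this works: both vectors square to 89/25, so q(v) = q(w) and R = v + w = -3834/3965*e1 + 1136/3965*e2 carries v to w — its own direction survives, the complement (v - w)/2 flips.
Answer: -3834/3965*e1 + 1136/3965*e2
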